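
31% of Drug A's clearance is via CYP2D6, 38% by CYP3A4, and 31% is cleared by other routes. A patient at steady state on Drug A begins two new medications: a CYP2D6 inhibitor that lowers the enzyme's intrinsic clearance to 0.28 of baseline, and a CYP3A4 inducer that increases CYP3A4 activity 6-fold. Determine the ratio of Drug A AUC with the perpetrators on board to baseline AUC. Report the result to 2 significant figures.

0.37

The CYP2D6 pathway (31% of clearance) is reduced to 0.28× activity: 0.31 × 0.28 = 0.0868.
The CYP3A4 pathway (38% of clearance) increases to 6× activity: 0.38 × 6 = 2.28.
Non-CYP routes (31%) are unchanged.
CL_new/CL_old = 0.0868 + 2.28 + 0.31 = 2.6768.
Because AUC varies inversely with clearance, the combined effect is 1 / 2.6768 = 0.37.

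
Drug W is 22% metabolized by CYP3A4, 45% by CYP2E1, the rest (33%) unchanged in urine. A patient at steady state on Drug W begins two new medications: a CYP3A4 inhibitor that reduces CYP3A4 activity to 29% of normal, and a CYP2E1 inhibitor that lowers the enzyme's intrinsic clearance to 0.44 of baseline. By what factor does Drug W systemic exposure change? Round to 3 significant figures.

1.69

CYP3A4: 0.22 × 0.29 = 0.0638
CYP2E1: 0.45 × 0.44 = 0.198
Other: 0.33 (unchanged)
New clearance relative to baseline: 0.0638 + 0.198 + 0.33 = 0.5918.
Systemic exposure ∝ 1/CL: fold-change = 1 / 0.5918 = 1.69.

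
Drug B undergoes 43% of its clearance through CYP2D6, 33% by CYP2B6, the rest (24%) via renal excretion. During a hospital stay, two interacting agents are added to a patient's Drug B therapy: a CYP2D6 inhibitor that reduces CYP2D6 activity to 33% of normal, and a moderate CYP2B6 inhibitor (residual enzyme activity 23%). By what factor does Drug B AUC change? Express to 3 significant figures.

CYP2D6: 0.43 × 0.33 = 0.1419
CYP2B6: 0.33 × 0.23 = 0.0759
Other: 0.24 (unchanged)
CL_new/CL_old = 0.1419 + 0.0759 + 0.24 = 0.4578.
AUC ∝ 1/CL: fold-change = 1 / 0.4578 = 2.18.

2.18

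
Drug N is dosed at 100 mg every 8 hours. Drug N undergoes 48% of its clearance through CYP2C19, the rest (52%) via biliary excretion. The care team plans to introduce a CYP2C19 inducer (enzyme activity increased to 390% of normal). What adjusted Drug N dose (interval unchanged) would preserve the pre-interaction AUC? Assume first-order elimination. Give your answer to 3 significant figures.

239 mg

The CYP2C19 pathway (48% of clearance) rises to 3.9× activity: 0.48 × 3.9 = 1.872.
The remaining 52% of clearance is unaffected.
New clearance relative to baseline: 1.872 + 0.52 = 2.392.
Css,avg = (dose rate)/CL, so holding Css fixed requires dose ∝ CL: 100 × 2.392 = 239 mg.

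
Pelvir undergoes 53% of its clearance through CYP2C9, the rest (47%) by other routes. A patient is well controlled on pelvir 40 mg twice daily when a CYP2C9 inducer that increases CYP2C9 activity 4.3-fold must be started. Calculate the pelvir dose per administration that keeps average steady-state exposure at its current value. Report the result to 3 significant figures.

110 mg

The CYP2C9 pathway (53% of clearance) is boosted to 4.3× activity: 0.53 × 4.3 = 2.279.
The remaining 47% of clearance is unaffected.
New clearance relative to baseline: 2.279 + 0.47 = 2.749.
To maintain the same steady-state level, dose must scale with clearance: new dose = 40 × 2.749 = 110 mg.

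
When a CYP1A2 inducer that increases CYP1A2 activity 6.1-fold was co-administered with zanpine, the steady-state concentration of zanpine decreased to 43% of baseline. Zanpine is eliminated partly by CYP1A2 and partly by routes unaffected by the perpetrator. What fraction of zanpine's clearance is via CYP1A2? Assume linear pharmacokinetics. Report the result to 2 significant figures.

0.26

Call the CYP1A2 fraction fm. After the interaction, CL_new/CL_old = fm × 6.1 + (1 − fm).
Steady-state concentration ratio = 1 / (new CL fraction), so new CL fraction = 1 / 0.430 = 2.326.
fm × 6.1 + 1 − fm = 2.326  ⇒  fm × (6.1 − 1) = 1.326  ⇒  fm = 0.26.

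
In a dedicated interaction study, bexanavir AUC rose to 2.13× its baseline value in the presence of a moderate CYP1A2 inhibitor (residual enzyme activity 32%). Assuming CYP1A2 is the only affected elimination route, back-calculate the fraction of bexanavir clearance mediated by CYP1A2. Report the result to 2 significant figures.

Let x = fm,CYP1A2. Because AUC ∝ 1/CL, relative clearance fell to 1/2.13 = 0.4695.
Only the CYP1A2 route changed, so 0.4695 = x·0.32 + (1 − x), giving x = 0.78.

0.78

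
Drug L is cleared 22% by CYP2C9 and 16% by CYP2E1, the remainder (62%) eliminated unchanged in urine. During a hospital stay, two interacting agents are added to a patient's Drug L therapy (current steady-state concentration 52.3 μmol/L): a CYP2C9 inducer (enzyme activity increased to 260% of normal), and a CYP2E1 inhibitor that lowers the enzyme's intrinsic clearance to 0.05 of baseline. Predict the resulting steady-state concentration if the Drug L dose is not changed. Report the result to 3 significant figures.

The CYP2C9 pathway (22% of clearance) rises to 2.6× activity: 0.22 × 2.6 = 0.572.
The CYP2E1 pathway (16% of clearance) drops to 0.05× activity: 0.16 × 0.05 = 0.008.
The remaining 62% of clearance is unaffected.
New clearance relative to baseline: 0.572 + 0.008 + 0.62 = 1.2.
New steady-state concentration = 52.3 / 1.2 = 43.6 μmol/L (concentration scales inversely with clearance).

43.6 μmol/L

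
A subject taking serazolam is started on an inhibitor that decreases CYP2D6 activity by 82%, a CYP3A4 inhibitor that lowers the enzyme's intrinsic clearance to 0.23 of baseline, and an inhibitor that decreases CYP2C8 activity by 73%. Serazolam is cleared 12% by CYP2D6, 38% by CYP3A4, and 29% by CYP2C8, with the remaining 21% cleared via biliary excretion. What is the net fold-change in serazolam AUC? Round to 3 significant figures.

2.52

The CYP2D6 pathway (12% of clearance) drops to 0.18× activity: 0.12 × 0.18 = 0.0216.
The CYP3A4 pathway (38% of clearance) falls to 0.23× activity: 0.38 × 0.23 = 0.0874.
The CYP2C8 pathway (29% of clearance) is reduced to 0.27× activity: 0.29 × 0.27 = 0.0783.
Non-CYP routes (21%) are unchanged.
New clearance relative to baseline: 0.0216 + 0.0874 + 0.0783 + 0.21 = 0.3973.
AUC ∝ 1/CL: fold-change = 1 / 0.3973 = 2.52.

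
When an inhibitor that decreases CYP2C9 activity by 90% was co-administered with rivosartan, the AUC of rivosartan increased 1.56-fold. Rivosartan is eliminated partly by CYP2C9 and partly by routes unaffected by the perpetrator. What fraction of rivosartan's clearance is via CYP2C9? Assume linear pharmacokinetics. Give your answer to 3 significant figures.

CL'/CL = 1 / 1.56 = 0.641
0.1·fm + (1 − fm) = 0.641
fm = (0.641 − 1) / (0.1 − 1) = 0.399

0.399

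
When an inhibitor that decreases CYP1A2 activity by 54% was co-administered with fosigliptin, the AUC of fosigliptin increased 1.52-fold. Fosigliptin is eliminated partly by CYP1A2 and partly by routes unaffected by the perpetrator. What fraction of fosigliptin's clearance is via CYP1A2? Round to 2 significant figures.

0.63

Let x = fm,CYP1A2. Because AUC ∝ 1/CL, relative clearance fell to 1/1.52 = 0.6579.
Setting x·0.46 + (1 − x) = 0.6579 and solving: x = (0.6579 − 1)/(0.46 − 1) = 0.63.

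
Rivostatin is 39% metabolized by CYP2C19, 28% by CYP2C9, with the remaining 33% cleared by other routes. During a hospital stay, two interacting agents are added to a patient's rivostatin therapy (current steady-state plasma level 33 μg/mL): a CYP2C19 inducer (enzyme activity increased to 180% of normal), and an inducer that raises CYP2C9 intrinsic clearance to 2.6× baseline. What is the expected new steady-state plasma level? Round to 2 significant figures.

CYP2C19: 0.39 × 1.8 = 0.702
CYP2C9: 0.28 × 2.6 = 0.728
Other: 0.33 (unchanged)
CL_new/CL_old = 0.702 + 0.728 + 0.33 = 1.76.
New steady-state plasma level = 33 / 1.76 = 19 μg/mL (concentration scales inversely with clearance).

19 μg/mL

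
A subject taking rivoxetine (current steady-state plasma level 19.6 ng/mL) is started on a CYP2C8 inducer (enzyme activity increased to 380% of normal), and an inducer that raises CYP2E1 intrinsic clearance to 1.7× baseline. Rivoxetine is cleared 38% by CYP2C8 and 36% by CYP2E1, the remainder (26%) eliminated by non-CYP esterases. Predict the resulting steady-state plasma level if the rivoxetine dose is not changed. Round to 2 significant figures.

8.5 ng/mL

CYP2C8: 0.38 × 3.8 = 1.444
CYP2E1: 0.36 × 1.7 = 0.612
Other: 0.26 (unchanged)
CL_new/CL_old = 1.444 + 0.612 + 0.26 = 2.316.
Dividing the baseline by the relative clearance: 19.6 / 2.316 = 8.5 ng/mL.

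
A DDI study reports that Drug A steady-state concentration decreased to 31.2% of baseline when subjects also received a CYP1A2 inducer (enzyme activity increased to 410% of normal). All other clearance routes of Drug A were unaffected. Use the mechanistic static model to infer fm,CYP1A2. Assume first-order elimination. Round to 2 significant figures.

Write x for the fraction cleared via CYP1A2. The observed steady-state concentration change means clearance rose to 1/0.312 = 3.205 of baseline.
Only the CYP1A2 route changed, so 3.205 = x·4.1 + (1 − x), giving x = 0.71.

0.71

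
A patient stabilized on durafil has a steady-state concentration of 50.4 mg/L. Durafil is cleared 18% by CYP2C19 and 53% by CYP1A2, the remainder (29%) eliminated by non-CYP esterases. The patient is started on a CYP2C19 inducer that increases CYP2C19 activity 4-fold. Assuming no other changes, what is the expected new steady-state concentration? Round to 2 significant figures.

33 mg/L

CYP2C19: 0.18 × 4 = 0.72
CYP1A2: 0.53 (unchanged)
Other: 0.29 (unchanged)
CL_new/CL_old = 0.72 + 0.53 + 0.29 = 1.54.
New steady-state concentration = baseline ÷ relative clearance = 50.4 / 1.54 = 33 mg/L.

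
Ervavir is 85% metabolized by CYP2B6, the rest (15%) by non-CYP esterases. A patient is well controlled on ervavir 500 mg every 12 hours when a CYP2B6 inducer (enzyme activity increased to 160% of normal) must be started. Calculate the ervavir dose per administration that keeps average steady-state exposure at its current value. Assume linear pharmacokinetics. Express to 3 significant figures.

755 mg

The CYP2B6 pathway (85% of clearance) is boosted to 1.6× activity: 0.85 × 1.6 = 1.36.
The remaining 15% of clearance is unaffected.
Relative clearance = 1.36 + 0.15 = 1.51.
To maintain the same steady-state level, dose must scale with clearance: new dose = 500 × 1.51 = 755 mg.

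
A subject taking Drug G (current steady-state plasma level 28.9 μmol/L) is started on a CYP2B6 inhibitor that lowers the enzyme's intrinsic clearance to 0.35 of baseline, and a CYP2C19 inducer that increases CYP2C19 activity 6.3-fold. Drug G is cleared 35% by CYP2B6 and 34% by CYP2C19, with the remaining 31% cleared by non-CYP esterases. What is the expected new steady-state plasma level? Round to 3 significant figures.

The CYP2B6 pathway (35% of clearance) is reduced to 0.35× activity: 0.35 × 0.35 = 0.1225.
The CYP2C19 pathway (34% of clearance) increases to 6.3× activity: 0.34 × 6.3 = 2.142.
The remaining 31% of clearance is unaffected.
CL_new/CL_old = 0.1225 + 2.142 + 0.31 = 2.5745.
Dividing the baseline by the relative clearance: 28.9 / 2.5745 = 11.2 μmol/L.

11.2 μmol/L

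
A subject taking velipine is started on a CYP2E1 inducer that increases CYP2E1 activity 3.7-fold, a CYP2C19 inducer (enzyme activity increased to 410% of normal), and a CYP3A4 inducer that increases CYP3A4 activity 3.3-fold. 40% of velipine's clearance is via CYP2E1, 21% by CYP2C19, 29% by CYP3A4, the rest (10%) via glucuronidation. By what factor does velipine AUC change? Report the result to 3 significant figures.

CYP2E1: 0.4 × 3.7 = 1.48
CYP2C19: 0.21 × 4.1 = 0.861
CYP3A4: 0.29 × 3.3 = 0.957
Other: 0.1 (unchanged)
Relative clearance = 1.48 + 0.861 + 0.957 + 0.1 = 3.398.
Net AUC ratio = 1 / 3.398 = 0.294.

0.294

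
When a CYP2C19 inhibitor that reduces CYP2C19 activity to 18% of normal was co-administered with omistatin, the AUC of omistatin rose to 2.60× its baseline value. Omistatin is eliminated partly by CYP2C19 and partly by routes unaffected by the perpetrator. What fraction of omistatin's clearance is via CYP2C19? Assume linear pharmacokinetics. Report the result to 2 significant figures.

CL'/CL = 1 / 2.60 = 0.3846
0.18·fm + (1 − fm) = 0.3846
fm = (0.3846 − 1) / (0.18 − 1) = 0.75

0.75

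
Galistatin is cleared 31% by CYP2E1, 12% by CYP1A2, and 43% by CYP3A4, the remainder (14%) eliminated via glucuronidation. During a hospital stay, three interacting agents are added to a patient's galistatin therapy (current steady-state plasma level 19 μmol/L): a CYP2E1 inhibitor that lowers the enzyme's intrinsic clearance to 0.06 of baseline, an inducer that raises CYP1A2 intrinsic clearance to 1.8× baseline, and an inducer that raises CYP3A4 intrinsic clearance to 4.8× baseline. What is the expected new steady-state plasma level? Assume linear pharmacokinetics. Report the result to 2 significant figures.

The CYP2E1 pathway (31% of clearance) falls to 0.06× activity: 0.31 × 0.06 = 0.0186.
The CYP1A2 pathway (12% of clearance) increases to 1.8× activity: 0.12 × 1.8 = 0.216.
The CYP3A4 pathway (43% of clearance) rises to 4.8× activity: 0.43 × 4.8 = 2.064.
Non-CYP routes (14%) are unchanged.
Relative clearance = 0.0186 + 0.216 + 2.064 + 0.14 = 2.4386.
Dividing the baseline by the relative clearance: 19 / 2.4386 = 7.8 μmol/L.

7.8 μmol/L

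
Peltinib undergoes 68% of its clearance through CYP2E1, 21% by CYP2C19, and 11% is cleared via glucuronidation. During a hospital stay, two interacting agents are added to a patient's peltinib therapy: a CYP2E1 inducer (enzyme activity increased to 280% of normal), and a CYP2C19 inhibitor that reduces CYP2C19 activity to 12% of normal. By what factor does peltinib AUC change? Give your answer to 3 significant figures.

0.490

CYP2E1: 0.68 × 2.8 = 1.904
CYP2C19: 0.21 × 0.12 = 0.0252
Other: 0.11 (unchanged)
New clearance relative to baseline: 1.904 + 0.0252 + 0.11 = 2.0392.
Net AUC ratio = 1 / 2.0392 = 0.490.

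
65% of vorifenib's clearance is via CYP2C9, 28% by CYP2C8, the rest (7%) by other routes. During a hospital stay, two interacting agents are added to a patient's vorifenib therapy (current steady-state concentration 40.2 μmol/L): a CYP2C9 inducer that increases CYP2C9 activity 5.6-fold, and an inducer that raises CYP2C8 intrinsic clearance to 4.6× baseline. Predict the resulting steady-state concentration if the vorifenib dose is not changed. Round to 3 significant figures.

The CYP2C9 pathway (65% of clearance) is boosted to 5.6× activity: 0.65 × 5.6 = 3.64.
The CYP2C8 pathway (28% of clearance) increases to 4.6× activity: 0.28 × 4.6 = 1.288.
Non-CYP routes (7%) are unchanged.
CL_new/CL_old = 3.64 + 1.288 + 0.07 = 4.998.
Dividing the baseline by the relative clearance: 40.2 / 4.998 = 8.04 μmol/L.

8.04 μmol/L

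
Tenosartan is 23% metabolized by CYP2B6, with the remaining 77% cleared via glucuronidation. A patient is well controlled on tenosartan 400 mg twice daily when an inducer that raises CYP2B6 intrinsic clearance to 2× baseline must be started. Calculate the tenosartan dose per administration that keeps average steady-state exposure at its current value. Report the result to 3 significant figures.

CYP2B6: 0.23 × 2 = 0.46
Other: 0.77 (unchanged)
CL_new/CL_old = 0.46 + 0.77 = 1.23.
Exposure is unchanged when dose changes in proportion to clearance. New dose = 400 mg × 1.23 = 492 mg.

492 mg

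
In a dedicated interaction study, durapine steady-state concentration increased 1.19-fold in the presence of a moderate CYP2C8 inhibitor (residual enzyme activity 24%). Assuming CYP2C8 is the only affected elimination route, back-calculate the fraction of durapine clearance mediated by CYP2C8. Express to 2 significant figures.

0.21

CL'/CL = 1 / 1.19 = 0.8403
0.24·fm + (1 − fm) = 0.8403
fm = (0.8403 − 1) / (0.24 − 1) = 0.21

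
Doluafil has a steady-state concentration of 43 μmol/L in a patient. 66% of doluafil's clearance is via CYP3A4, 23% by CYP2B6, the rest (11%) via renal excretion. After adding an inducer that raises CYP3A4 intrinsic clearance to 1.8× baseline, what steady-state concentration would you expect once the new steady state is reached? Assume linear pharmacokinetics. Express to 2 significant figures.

CYP3A4: 0.66 × 1.8 = 1.188
CYP2B6: 0.23 (unchanged)
Other: 0.11 (unchanged)
New clearance relative to baseline: 1.188 + 0.23 + 0.11 = 1.528.
Steady-state concentration ∝ 1/CL, so new value = 43 / 1.528 = 28 μmol/L.

28 μmol/L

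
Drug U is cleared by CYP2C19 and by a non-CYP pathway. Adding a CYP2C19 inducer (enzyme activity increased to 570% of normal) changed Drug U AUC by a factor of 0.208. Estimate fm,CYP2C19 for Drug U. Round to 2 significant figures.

0.81

Call the CYP2C19 fraction fm. After the interaction, CL_new/CL_old = fm × 5.7 + (1 − fm).
AUC ratio = 1 / (new CL fraction), so new CL fraction = 1 / 0.208 = 4.808.
fm × 5.7 + 1 − fm = 4.808  ⇒  fm × (5.7 − 1) = 3.808  ⇒  fm = 0.81.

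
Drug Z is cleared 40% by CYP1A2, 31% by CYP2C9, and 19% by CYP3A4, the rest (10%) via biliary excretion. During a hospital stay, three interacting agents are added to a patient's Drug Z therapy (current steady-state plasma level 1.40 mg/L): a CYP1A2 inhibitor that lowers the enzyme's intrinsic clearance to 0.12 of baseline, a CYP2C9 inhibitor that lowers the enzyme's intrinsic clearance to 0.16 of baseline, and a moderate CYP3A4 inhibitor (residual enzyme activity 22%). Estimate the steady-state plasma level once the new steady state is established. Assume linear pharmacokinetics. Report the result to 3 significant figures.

The CYP1A2 pathway (40% of clearance) falls to 0.12× activity: 0.4 × 0.12 = 0.048.
The CYP2C9 pathway (31% of clearance) falls to 0.16× activity: 0.31 × 0.16 = 0.0496.
The CYP3A4 pathway (19% of clearance) is reduced to 0.22× activity: 0.19 × 0.22 = 0.0418.
Non-CYP routes (10%) are unchanged.
CL_new/CL_old = 0.048 + 0.0496 + 0.0418 + 0.1 = 0.2394.
New steady-state plasma level = 1.40 / 0.2394 = 5.85 mg/L (concentration scales inversely with clearance).

5.85 mg/L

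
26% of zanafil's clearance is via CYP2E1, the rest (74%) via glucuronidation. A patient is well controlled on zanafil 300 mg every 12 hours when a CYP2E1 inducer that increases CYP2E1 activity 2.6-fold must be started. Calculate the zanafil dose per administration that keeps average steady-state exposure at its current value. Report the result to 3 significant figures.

CYP2E1: 0.26 × 2.6 = 0.676
Other: 0.74 (unchanged)
CL_new/CL_old = 0.676 + 0.74 = 1.416.
Css,avg = (dose rate)/CL, so holding Css fixed requires dose ∝ CL: 300 × 1.416 = 425 mg.

425 mg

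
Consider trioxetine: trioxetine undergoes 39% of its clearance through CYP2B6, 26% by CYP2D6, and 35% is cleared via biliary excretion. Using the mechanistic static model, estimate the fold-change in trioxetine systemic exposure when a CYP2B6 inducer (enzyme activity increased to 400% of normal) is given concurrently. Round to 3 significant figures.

The CYP2B6 pathway (39% of clearance) increases to 4× activity: 0.39 × 4 = 1.56.
CYP2D6 (26%) and the residual 35% are unaffected.
Relative clearance = 1.56 + 0.26 + 0.35 = 2.17.
Systemic exposure is inversely proportional to clearance, so the fold-change is 1 / 2.17 = 0.461.

0.461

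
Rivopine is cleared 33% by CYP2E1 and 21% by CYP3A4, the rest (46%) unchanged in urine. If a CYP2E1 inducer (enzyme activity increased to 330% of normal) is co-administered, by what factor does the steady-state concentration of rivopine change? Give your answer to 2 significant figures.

The CYP2E1 pathway (33% of clearance) is boosted to 3.3× activity: 0.33 × 3.3 = 1.089.
CYP3A4 (21%) and the residual 46% are unaffected.
CL_new/CL_old = 1.089 + 0.21 + 0.46 = 1.759.
Since steady-state concentration ∝ 1/CL, the ratio is 1 / 1.759 = 0.57.

0.57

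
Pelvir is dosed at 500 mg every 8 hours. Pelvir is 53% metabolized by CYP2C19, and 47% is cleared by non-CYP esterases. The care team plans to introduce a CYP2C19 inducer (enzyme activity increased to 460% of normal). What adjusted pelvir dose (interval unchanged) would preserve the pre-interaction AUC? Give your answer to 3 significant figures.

1.45 × 10³ mg

The CYP2C19 pathway (53% of clearance) rises to 4.6× activity: 0.53 × 4.6 = 2.438.
The remaining 47% of clearance is unaffected.
Relative clearance = 2.438 + 0.47 = 2.908.
Exposure is unchanged when dose changes in proportion to clearance. New dose = 500 mg × 2.908 = 1.45 × 10³ mg.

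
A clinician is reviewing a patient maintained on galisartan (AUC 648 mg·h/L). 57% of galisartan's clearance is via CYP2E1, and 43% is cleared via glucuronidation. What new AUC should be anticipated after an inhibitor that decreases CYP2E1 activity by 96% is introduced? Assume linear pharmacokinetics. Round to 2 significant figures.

The CYP2E1 pathway (57% of clearance) falls to 0.04× activity: 0.57 × 0.04 = 0.0228.
Non-CYP routes (43%) are unchanged.
CL_new/CL_old = 0.0228 + 0.43 = 0.4528.
With dosing unchanged, AUC scales as 1/CL: 648 / 0.4528 = 1.4 × 10³ mg·h/L.

1.4 × 10³ mg·h/L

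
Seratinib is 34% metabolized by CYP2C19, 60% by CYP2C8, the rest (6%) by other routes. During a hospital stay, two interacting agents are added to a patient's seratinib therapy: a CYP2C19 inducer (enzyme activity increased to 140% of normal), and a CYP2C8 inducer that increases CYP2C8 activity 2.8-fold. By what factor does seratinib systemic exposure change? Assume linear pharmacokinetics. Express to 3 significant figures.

0.451

The CYP2C19 pathway (34% of clearance) is boosted to 1.4× activity: 0.34 × 1.4 = 0.476.
The CYP2C8 pathway (60% of clearance) increases to 2.8× activity: 0.6 × 2.8 = 1.68.
Non-CYP routes (6%) are unchanged.
New clearance relative to baseline: 0.476 + 1.68 + 0.06 = 2.216.
Systemic exposure ∝ 1/CL: fold-change = 1 / 2.216 = 0.451.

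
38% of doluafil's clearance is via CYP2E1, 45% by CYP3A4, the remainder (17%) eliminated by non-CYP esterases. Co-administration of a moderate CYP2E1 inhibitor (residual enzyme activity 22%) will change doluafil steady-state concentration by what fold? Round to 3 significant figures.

1.42

The CYP2E1 pathway (38% of clearance) is reduced to 0.22× activity: 0.38 × 0.22 = 0.0836.
CYP3A4 (45%) and the residual 17% are unaffected.
Relative clearance = 0.0836 + 0.45 + 0.17 = 0.7036.
Since steady-state concentration ∝ 1/CL, the ratio is 1 / 0.7036 = 1.42.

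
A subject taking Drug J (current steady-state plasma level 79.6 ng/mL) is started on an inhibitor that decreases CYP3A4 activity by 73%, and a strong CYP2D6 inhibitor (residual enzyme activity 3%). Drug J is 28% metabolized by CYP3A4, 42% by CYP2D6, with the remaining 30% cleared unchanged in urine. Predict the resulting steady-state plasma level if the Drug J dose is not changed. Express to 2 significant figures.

The CYP3A4 pathway (28% of clearance) falls to 0.27× activity: 0.28 × 0.27 = 0.0756.
The CYP2D6 pathway (42% of clearance) is reduced to 0.03× activity: 0.42 × 0.03 = 0.0126.
Non-CYP routes (30%) are unchanged.
Relative clearance = 0.0756 + 0.0126 + 0.3 = 0.3882.
Dividing the baseline by the relative clearance: 79.6 / 0.3882 = 2.1 × 10² ng/mL.

2.1 × 10² ng/mL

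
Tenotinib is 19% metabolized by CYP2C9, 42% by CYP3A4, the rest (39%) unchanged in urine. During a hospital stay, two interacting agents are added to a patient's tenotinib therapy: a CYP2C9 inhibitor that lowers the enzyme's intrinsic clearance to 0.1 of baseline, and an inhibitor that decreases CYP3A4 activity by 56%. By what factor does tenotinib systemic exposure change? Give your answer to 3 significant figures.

CYP2C9: 0.19 × 0.1 = 0.019
CYP3A4: 0.42 × 0.44 = 0.1848
Other: 0.39 (unchanged)
Relative clearance = 0.019 + 0.1848 + 0.39 = 0.5938.
Net systemic exposure ratio = 1 / 0.5938 = 1.68.

1.68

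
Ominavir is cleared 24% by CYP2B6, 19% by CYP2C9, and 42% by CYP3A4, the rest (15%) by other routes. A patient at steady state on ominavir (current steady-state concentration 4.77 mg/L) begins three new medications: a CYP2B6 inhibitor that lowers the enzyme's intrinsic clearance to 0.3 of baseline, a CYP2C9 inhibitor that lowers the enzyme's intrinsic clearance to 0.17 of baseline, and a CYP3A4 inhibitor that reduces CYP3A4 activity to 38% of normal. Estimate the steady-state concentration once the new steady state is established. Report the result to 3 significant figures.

11.5 mg/L

The CYP2B6 pathway (24% of clearance) is reduced to 0.3× activity: 0.24 × 0.3 = 0.072.
The CYP2C9 pathway (19% of clearance) is reduced to 0.17× activity: 0.19 × 0.17 = 0.0323.
The CYP3A4 pathway (42% of clearance) drops to 0.38× activity: 0.42 × 0.38 = 0.1596.
The remaining 15% of clearance is unaffected.
CL_new/CL_old = 0.072 + 0.0323 + 0.1596 + 0.15 = 0.4139.
New steady-state concentration = 4.77 / 0.4139 = 11.5 mg/L (concentration scales inversely with clearance).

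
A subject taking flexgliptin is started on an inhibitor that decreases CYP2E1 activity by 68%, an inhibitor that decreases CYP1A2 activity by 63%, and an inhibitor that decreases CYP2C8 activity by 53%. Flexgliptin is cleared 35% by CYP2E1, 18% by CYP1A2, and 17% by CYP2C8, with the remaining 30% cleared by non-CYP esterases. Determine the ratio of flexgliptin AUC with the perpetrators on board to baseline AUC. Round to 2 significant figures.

CYP2E1: 0.35 × 0.32 = 0.112
CYP1A2: 0.18 × 0.37 = 0.0666
CYP2C8: 0.17 × 0.47 = 0.0799
Other: 0.3 (unchanged)
New clearance relative to baseline: 0.112 + 0.0666 + 0.0799 + 0.3 = 0.5585.
Net AUC ratio = 1 / 0.5585 = 1.8.

1.8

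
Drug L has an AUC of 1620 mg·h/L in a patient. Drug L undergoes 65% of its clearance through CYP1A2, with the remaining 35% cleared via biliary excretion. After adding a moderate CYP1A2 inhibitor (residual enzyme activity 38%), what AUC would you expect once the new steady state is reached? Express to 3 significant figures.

2.71 × 10³ mg·h/L

The CYP1A2 pathway (65% of clearance) falls to 0.38× activity: 0.65 × 0.38 = 0.247.
The remaining 35% of clearance is unaffected.
Relative clearance = 0.247 + 0.35 = 0.597.
AUC ∝ 1/CL, so new value = 1620 / 0.597 = 2.71 × 10³ mg·h/L.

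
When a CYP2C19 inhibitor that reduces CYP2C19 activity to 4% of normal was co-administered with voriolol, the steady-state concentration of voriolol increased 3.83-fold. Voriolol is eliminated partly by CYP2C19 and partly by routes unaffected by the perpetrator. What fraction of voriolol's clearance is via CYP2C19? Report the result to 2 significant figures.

0.77

CL'/CL = 1 / 3.83 = 0.2611
0.04·fm + (1 − fm) = 0.2611
fm = (0.2611 − 1) / (0.04 − 1) = 0.77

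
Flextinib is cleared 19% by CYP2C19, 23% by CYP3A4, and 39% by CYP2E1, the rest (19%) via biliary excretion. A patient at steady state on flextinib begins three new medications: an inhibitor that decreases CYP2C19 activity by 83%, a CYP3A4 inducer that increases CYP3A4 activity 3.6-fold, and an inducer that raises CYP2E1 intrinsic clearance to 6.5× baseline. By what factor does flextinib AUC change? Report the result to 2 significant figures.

The CYP2C19 pathway (19% of clearance) drops to 0.17× activity: 0.19 × 0.17 = 0.0323.
The CYP3A4 pathway (23% of clearance) rises to 3.6× activity: 0.23 × 3.6 = 0.828.
The CYP2E1 pathway (39% of clearance) rises to 6.5× activity: 0.39 × 6.5 = 2.535.
The remaining 19% of clearance is unaffected.
Relative clearance = 0.0323 + 0.828 + 2.535 + 0.19 = 3.5853.
Net AUC ratio = 1 / 3.5853 = 0.28.

0.28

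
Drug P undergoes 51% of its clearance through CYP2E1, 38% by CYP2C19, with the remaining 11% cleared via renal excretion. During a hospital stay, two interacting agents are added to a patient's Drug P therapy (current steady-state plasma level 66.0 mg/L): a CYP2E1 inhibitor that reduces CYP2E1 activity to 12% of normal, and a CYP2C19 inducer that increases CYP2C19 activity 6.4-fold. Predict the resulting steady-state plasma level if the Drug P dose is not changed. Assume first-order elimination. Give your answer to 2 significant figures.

25 mg/L

The CYP2E1 pathway (51% of clearance) falls to 0.12× activity: 0.51 × 0.12 = 0.0612.
The CYP2C19 pathway (38% of clearance) increases to 6.4× activity: 0.38 × 6.4 = 2.432.
The remaining 11% of clearance is unaffected.
New clearance relative to baseline: 0.0612 + 2.432 + 0.11 = 2.6032.
New steady-state plasma level = 66.0 / 2.6032 = 25 mg/L (concentration scales inversely with clearance).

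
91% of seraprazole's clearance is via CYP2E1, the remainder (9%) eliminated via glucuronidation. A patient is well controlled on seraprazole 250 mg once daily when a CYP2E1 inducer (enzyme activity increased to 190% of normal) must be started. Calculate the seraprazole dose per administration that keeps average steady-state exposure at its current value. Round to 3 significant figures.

CYP2E1: 0.91 × 1.9 = 1.729
Other: 0.09 (unchanged)
New clearance relative to baseline: 1.729 + 0.09 = 1.819.
Css,avg = (dose rate)/CL, so holding Css fixed requires dose ∝ CL: 250 × 1.819 = 455 mg.

455 mg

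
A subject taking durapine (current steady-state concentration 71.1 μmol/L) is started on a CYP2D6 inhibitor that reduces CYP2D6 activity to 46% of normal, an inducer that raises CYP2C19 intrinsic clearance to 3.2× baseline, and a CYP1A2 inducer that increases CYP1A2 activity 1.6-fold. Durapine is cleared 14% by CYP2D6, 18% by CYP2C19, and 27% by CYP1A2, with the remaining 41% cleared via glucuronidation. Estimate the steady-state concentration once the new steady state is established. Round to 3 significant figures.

48.0 μmol/L

The CYP2D6 pathway (14% of clearance) drops to 0.46× activity: 0.14 × 0.46 = 0.0644.
The CYP2C19 pathway (18% of clearance) is boosted to 3.2× activity: 0.18 × 3.2 = 0.576.
The CYP1A2 pathway (27% of clearance) is boosted to 1.6× activity: 0.27 × 1.6 = 0.432.
The remaining 41% of clearance is unaffected.
Relative clearance = 0.0644 + 0.576 + 0.432 + 0.41 = 1.4824.
Dividing the baseline by the relative clearance: 71.1 / 1.4824 = 48.0 μmol/L.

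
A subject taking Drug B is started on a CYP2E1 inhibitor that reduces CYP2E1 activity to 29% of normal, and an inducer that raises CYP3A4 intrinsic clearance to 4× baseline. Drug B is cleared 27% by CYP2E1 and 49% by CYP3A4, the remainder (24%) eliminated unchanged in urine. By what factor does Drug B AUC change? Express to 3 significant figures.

The CYP2E1 pathway (27% of clearance) drops to 0.29× activity: 0.27 × 0.29 = 0.0783.
The CYP3A4 pathway (49% of clearance) rises to 4× activity: 0.49 × 4 = 1.96.
Non-CYP routes (24%) are unchanged.
New clearance relative to baseline: 0.0783 + 1.96 + 0.24 = 2.2783.
Net AUC ratio = 1 / 2.2783 = 0.439.

0.439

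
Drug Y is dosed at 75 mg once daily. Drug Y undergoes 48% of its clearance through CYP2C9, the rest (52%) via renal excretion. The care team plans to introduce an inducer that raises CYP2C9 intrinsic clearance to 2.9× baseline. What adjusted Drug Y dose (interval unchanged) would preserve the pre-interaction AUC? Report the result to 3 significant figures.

143 mg

The CYP2C9 pathway (48% of clearance) increases to 2.9× activity: 0.48 × 2.9 = 1.392.
Non-CYP routes (52%) are unchanged.
Relative clearance = 1.392 + 0.52 = 1.912.
To maintain the same steady-state level, dose must scale with clearance: new dose = 75 × 1.912 = 143 mg.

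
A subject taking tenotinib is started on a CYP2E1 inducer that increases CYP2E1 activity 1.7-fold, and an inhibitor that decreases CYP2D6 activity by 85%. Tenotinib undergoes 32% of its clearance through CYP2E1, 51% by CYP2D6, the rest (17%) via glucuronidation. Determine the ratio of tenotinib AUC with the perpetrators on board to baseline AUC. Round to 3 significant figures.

1.27

The CYP2E1 pathway (32% of clearance) increases to 1.7× activity: 0.32 × 1.7 = 0.544.
The CYP2D6 pathway (51% of clearance) falls to 0.15× activity: 0.51 × 0.15 = 0.0765.
Non-CYP routes (17%) are unchanged.
CL_new/CL_old = 0.544 + 0.0765 + 0.17 = 0.7905.
Because AUC varies inversely with clearance, the combined effect is 1 / 0.7905 = 1.27.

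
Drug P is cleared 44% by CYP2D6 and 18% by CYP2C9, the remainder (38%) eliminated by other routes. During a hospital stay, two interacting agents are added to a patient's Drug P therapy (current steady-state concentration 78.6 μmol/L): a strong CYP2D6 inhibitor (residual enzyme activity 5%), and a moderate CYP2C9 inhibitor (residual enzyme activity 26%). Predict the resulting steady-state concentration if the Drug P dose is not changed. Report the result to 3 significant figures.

175 μmol/L

The CYP2D6 pathway (44% of clearance) drops to 0.05× activity: 0.44 × 0.05 = 0.022.
The CYP2C9 pathway (18% of clearance) falls to 0.26× activity: 0.18 × 0.26 = 0.0468.
Non-CYP routes (38%) are unchanged.
New clearance relative to baseline: 0.022 + 0.0468 + 0.38 = 0.4488.
Steady-state concentration ∝ 1/CL: new value = 78.6 / 0.4488 = 175 μmol/L.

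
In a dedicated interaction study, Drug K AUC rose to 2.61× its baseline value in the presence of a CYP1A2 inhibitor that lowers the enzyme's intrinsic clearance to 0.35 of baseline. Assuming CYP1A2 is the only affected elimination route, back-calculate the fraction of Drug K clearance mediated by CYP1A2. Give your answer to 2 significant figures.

Let fm be the CYP1A2 fraction. New clearance relative to baseline = fm × 0.35 + (1 − fm).
AUC ratio = 1 / (new CL fraction), so new CL fraction = 1 / 2.61 = 0.3831.
fm × 0.35 + 1 − fm = 0.3831  ⇒  fm × (0.35 − 1) = −0.6169  ⇒  fm = 0.95.

0.95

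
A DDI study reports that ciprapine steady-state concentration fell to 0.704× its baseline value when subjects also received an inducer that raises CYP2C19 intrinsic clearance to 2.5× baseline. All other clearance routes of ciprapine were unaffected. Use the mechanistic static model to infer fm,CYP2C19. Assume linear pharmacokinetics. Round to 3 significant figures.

0.280

Call the CYP2C19 fraction fm. After the interaction, CL_new/CL_old = fm × 2.5 + (1 − fm).
Steady-state concentration ratio = 1 / (new CL fraction), so new CL fraction = 1 / 0.704 = 1.42.
fm × 2.5 + 1 − fm = 1.42  ⇒  fm × (2.5 − 1) = 0.4205  ⇒  fm = 0.280.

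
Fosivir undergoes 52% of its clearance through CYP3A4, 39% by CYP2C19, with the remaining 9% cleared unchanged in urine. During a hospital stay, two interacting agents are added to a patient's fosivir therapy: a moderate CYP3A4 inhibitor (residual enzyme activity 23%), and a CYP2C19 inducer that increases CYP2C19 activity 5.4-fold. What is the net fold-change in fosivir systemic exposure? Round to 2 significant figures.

The CYP3A4 pathway (52% of clearance) drops to 0.23× activity: 0.52 × 0.23 = 0.1196.
The CYP2C19 pathway (39% of clearance) rises to 5.4× activity: 0.39 × 5.4 = 2.106.
The remaining 9% of clearance is unaffected.
CL_new/CL_old = 0.1196 + 2.106 + 0.09 = 2.3156.
Systemic exposure ∝ 1/CL: fold-change = 1 / 2.3156 = 0.43.

0.43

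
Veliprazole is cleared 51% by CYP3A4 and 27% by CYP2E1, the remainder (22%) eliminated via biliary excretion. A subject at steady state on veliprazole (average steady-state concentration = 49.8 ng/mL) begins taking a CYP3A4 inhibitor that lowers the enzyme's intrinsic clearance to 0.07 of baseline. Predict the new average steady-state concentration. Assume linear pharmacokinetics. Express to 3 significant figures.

The CYP3A4 pathway (51% of clearance) falls to 0.07× activity: 0.51 × 0.07 = 0.0357.
CYP2E1 (27%) and the residual 22% are unaffected.
New clearance relative to baseline: 0.0357 + 0.27 + 0.22 = 0.5257.
New average steady-state concentration = baseline ÷ relative clearance = 49.8 / 0.5257 = 94.7 ng/mL.

94.7 ng/mL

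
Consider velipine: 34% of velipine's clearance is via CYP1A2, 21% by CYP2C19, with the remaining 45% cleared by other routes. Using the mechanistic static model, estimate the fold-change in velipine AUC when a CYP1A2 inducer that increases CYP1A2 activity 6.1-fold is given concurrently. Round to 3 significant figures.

CYP1A2: 0.34 × 6.1 = 2.074
CYP2C19: 0.21 (unchanged)
Other: 0.45 (unchanged)
CL_new/CL_old = 2.074 + 0.21 + 0.45 = 2.734.
Since AUC ∝ 1/CL, the ratio is 1 / 2.734 = 0.366.

0.366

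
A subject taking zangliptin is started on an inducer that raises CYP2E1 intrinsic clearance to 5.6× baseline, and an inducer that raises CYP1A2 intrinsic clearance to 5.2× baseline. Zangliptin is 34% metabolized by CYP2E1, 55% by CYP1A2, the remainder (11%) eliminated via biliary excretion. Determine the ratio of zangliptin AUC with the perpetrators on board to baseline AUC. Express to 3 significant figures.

The CYP2E1 pathway (34% of clearance) rises to 5.6× activity: 0.34 × 5.6 = 1.904.
The CYP1A2 pathway (55% of clearance) rises to 5.2× activity: 0.55 × 5.2 = 2.86.
The remaining 11% of clearance is unaffected.
CL_new/CL_old = 1.904 + 2.86 + 0.11 = 4.874.
AUC ∝ 1/CL: fold-change = 1 / 4.874 = 0.205.

0.205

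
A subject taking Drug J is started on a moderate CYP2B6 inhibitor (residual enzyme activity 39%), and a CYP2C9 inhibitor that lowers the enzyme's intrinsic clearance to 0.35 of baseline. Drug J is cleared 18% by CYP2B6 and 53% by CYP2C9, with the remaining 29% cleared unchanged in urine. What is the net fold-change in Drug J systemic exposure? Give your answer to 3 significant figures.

The CYP2B6 pathway (18% of clearance) drops to 0.39× activity: 0.18 × 0.39 = 0.0702.
The CYP2C9 pathway (53% of clearance) is reduced to 0.35× activity: 0.53 × 0.35 = 0.1855.
Non-CYP routes (29%) are unchanged.
CL_new/CL_old = 0.0702 + 0.1855 + 0.29 = 0.5457.
Net systemic exposure ratio = 1 / 0.5457 = 1.83.

1.83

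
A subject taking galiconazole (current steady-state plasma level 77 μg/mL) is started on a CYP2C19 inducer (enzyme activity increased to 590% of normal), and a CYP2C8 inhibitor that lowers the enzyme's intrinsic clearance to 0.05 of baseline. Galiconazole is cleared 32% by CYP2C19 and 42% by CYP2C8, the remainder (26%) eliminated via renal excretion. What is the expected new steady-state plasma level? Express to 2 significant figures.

36 μg/mL

The CYP2C19 pathway (32% of clearance) is boosted to 5.9× activity: 0.32 × 5.9 = 1.888.
The CYP2C8 pathway (42% of clearance) is reduced to 0.05× activity: 0.42 × 0.05 = 0.021.
Non-CYP routes (26%) are unchanged.
New clearance relative to baseline: 1.888 + 0.021 + 0.26 = 2.169.
Dividing the baseline by the relative clearance: 77 / 2.169 = 36 μg/mL.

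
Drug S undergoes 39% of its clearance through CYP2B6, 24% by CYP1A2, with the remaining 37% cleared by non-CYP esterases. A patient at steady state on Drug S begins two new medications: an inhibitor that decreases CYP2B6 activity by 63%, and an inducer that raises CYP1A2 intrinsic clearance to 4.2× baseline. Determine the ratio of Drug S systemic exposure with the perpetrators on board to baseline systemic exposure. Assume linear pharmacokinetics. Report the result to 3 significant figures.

0.657

The CYP2B6 pathway (39% of clearance) drops to 0.37× activity: 0.39 × 0.37 = 0.1443.
The CYP1A2 pathway (24% of clearance) is boosted to 4.2× activity: 0.24 × 4.2 = 1.008.
The remaining 37% of clearance is unaffected.
CL_new/CL_old = 0.1443 + 1.008 + 0.37 = 1.5223.
Because systemic exposure varies inversely with clearance, the combined effect is 1 / 1.5223 = 0.657.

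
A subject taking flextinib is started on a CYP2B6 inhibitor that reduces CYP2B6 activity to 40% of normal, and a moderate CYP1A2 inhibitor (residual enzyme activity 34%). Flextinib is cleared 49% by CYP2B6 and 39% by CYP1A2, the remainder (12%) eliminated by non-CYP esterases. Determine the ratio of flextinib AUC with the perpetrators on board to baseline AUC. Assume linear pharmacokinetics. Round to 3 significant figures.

The CYP2B6 pathway (49% of clearance) drops to 0.4× activity: 0.49 × 0.4 = 0.196.
The CYP1A2 pathway (39% of clearance) is reduced to 0.34× activity: 0.39 × 0.34 = 0.1326.
The remaining 12% of clearance is unaffected.
Relative clearance = 0.196 + 0.1326 + 0.12 = 0.4486.
Net AUC ratio = 1 / 0.4486 = 2.23.

2.23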